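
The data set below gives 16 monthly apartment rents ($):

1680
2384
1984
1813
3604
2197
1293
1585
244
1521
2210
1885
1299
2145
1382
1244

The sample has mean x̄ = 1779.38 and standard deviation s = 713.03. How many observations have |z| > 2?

Cutoffs: x̄ ± 2s = [353.32, 3205.44].
Outside the cutoffs: 244, 3604.

2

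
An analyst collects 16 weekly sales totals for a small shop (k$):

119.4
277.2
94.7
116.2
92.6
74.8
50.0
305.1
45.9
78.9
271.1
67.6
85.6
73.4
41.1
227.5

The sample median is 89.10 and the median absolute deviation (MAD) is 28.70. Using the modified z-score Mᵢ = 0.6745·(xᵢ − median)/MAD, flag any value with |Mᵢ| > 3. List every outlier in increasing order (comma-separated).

227.5, 271.1, 277.2, 305.1

|Mᵢ| > 3 ⇔ |xᵢ − 89.10| > 3·28.70/0.6745 = 127.65.
So outliers lie outside [-38.55, 216.75].
227.5: M = 3.25 → outlier.
271.1: M = 4.28 → outlier.
277.2: M = 4.42 → outlier.
305.1: M = 5.08 → outlier.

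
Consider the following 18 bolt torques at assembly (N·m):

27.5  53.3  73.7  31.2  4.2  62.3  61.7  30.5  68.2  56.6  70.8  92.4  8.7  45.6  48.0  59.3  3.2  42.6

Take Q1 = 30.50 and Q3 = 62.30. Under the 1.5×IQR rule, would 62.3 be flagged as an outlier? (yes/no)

no

IQR = Q3 − Q1 = 62.30 − 30.50 = 31.80.
Lower fence = Q1 − 1.5·IQR = 30.50 − 47.70 = -17.20.
Upper fence = Q3 + 1.5·IQR = 62.30 + 47.70 = 110.00.
62.3 lies within [-17.20, 110.00].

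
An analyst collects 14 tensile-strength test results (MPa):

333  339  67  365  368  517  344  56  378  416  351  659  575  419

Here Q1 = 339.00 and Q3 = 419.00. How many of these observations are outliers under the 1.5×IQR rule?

4

IQR = 80.00; fences at 339.00 − 120.00 = 219.00 and 419.00 + 120.00 = 539.00.
Outside the cutoffs: 56, 67, 575, 659.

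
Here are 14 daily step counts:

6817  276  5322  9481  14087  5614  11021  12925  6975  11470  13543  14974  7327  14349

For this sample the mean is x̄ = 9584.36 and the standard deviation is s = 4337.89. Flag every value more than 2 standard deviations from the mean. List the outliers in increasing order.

276

Cutoffs at x̄ ± 2s: 9584.36 ± 2·4337.89 = [908.58, 18260.14].
276: z = -2.15, |z| > 2 → outlier.
Every other value lies within [908.58, 18260.14].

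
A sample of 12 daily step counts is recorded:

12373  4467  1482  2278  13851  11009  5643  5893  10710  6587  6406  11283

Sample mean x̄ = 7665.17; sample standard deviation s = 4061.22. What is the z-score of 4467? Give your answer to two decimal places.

-0.79

z = (4467 − 7665.17) / 4061.22 = -0.79.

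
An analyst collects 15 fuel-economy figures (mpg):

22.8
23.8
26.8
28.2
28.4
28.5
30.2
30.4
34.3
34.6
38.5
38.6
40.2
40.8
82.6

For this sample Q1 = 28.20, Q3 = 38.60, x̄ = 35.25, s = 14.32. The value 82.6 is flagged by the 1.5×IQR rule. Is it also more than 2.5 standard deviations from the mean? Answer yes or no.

yes

z = (82.6 − 35.25) / 14.32 = 3.31.
|z| = 3.31 > 2.5.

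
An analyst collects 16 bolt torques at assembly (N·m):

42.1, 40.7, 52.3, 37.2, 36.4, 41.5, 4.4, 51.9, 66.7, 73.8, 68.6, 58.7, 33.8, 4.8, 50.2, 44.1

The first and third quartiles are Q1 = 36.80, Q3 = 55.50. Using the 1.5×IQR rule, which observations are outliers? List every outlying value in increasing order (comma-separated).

IQR = Q3 − Q1 = 55.50 − 36.80 = 18.70.
Lower fence = Q1 − 1.5·IQR = 36.80 − 28.05 = 8.75.
Upper fence = Q3 + 1.5·IQR = 55.50 + 28.05 = 83.55.
4.4 < 8.75 → outlier.
4.8 < 8.75 → outlier.
All remaining values lie within [8.75, 83.55].

4.4, 4.8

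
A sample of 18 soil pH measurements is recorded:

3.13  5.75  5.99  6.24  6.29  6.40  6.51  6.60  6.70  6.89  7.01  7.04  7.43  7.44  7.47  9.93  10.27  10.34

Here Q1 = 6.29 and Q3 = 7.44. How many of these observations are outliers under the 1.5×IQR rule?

4

IQR = 1.15; fences at 6.29 − 1.725 = 4.565 and 7.44 + 1.725 = 9.165.
Outside the cutoffs: 3.13, 9.93, 10.27, 10.34.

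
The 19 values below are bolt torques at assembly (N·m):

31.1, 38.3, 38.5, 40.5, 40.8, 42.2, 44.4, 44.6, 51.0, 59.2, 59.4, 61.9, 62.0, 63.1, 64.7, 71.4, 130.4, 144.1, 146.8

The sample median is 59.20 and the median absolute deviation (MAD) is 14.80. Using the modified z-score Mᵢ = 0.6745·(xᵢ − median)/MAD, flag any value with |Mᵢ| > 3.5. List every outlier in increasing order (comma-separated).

144.1, 146.8

|Mᵢ| > 3.5 ⇔ |xᵢ − 59.20| > 3.5·14.80/0.6745 = 76.80.
So outliers lie outside [-17.60, 136.00].
144.1: M = 3.87 → outlier.
146.8: M = 3.99 → outlier.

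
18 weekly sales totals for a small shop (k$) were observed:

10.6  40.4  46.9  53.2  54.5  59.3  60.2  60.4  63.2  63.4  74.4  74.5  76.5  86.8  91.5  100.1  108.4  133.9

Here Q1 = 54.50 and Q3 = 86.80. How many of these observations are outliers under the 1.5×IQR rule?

0

IQR = 32.30; fences at 54.50 − 48.45 = 6.05 and 86.80 + 48.45 = 135.25.
Every value lies within the cutoffs.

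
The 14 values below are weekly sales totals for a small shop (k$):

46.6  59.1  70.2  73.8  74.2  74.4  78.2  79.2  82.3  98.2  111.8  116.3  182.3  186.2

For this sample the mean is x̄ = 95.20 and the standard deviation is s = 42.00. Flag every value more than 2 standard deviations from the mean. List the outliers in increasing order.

Cutoffs at x̄ ± 2s: 95.20 ± 2·42.00 = [11.20, 179.20].
182.3: z = 2.07, |z| > 2 → outlier.
186.2: z = 2.17, |z| > 2 → outlier.
Every other value lies within [11.20, 179.20].

182.3, 186.2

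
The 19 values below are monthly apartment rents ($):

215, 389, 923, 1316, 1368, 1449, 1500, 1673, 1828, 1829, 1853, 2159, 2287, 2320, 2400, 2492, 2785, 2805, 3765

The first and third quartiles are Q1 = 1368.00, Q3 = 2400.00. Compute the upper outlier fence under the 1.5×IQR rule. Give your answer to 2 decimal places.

3948.00

IQR = Q3 − Q1 = 2400.00 − 1368.00 = 1032.00.
Lower fence = Q1 − 1.5·IQR = 1368.00 − 1548.00 = -180.00.
Upper fence = Q3 + 1.5·IQR = 2400.00 + 1548.00 = 3948.00.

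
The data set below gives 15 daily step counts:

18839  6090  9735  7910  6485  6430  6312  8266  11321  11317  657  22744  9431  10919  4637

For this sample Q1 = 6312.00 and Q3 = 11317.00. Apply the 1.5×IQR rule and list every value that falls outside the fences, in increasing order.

IQR = Q3 − Q1 = 11317.00 − 6312.00 = 5005.00.
Lower fence = Q1 − 1.5·IQR = 6312.00 − 7507.50 = -1195.50.
Upper fence = Q3 + 1.5·IQR = 11317.00 + 7507.50 = 18824.50.
18839 > 18824.50 → outlier.
22744 > 18824.50 → outlier.
All remaining values lie within [-1195.50, 18824.50].

18839, 22744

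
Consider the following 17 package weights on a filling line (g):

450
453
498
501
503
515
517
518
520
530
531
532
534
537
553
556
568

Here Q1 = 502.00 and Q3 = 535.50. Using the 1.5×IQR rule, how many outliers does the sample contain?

IQR = 33.50; fences at 502.00 − 50.25 = 451.75 and 535.50 + 50.25 = 585.75.
Outside the cutoffs: 450.

1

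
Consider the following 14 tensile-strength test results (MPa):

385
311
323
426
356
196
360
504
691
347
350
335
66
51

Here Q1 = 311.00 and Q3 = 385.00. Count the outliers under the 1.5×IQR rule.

IQR = 74.00; fences at 311.00 − 111.00 = 200.00 and 385.00 + 111.00 = 496.00.
Outside the cutoffs: 51, 66, 196, 504, 691.

5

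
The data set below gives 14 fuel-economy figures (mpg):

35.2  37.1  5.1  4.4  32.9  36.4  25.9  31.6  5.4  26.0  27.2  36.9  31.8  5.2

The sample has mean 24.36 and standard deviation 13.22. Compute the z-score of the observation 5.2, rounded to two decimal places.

z = (5.2 − 24.36) / 13.22 = -1.45.

-1.45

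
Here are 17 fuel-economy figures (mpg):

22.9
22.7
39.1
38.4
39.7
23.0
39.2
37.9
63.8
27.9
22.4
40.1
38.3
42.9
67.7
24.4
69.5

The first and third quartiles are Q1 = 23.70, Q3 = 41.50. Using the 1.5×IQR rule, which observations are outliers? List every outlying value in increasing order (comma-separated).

69.5

IQR = Q3 − Q1 = 41.50 − 23.70 = 17.80.
Lower fence = Q1 − 1.5·IQR = 23.70 − 26.70 = -3.00.
Upper fence = Q3 + 1.5·IQR = 41.50 + 26.70 = 68.20.
69.5 > 68.20 → outlier.
All remaining values lie within [-3.00, 68.20].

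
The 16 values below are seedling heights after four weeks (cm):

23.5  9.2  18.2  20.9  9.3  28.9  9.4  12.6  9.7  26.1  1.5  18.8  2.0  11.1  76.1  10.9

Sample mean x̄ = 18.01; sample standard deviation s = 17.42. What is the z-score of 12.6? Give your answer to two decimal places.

z = (12.6 − 18.01) / 17.42 = -0.31.

-0.31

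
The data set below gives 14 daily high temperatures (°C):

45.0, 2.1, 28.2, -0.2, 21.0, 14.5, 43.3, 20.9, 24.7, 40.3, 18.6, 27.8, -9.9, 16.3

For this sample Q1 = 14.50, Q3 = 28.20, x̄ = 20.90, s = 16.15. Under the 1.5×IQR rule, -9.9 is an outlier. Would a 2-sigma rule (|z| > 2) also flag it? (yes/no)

no

z = (-9.9 − 20.90) / 16.15 = -1.91.
|z| = 1.91 ≤ 2.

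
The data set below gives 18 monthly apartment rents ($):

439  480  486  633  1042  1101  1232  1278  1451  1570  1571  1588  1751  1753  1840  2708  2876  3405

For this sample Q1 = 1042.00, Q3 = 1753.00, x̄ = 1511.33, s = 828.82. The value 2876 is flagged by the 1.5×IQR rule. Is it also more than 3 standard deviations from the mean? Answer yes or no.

no

z = (2876 − 1511.33) / 828.82 = 1.65.
|z| = 1.65 ≤ 3.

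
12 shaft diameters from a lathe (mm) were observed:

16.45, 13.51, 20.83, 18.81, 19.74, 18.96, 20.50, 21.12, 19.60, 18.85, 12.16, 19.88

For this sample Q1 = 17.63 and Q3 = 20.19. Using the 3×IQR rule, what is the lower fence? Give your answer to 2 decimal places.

9.95

IQR = Q3 − Q1 = 20.19 − 17.63 = 2.56.
Lower fence = Q1 − 3·IQR = 17.63 − 7.68 = 9.95.
Upper fence = Q3 + 3·IQR = 20.19 + 7.68 = 27.87.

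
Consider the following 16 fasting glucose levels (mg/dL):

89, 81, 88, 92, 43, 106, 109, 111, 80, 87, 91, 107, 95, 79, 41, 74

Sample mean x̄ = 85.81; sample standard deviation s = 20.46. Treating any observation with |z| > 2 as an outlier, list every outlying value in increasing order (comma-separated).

41, 43

Cutoffs at x̄ ± 2s: 85.81 ± 2·20.46 = [44.89, 126.73].
41: z = -2.19, |z| > 2 → outlier.
43: z = -2.09, |z| > 2 → outlier.
Every other value lies within [44.89, 126.73].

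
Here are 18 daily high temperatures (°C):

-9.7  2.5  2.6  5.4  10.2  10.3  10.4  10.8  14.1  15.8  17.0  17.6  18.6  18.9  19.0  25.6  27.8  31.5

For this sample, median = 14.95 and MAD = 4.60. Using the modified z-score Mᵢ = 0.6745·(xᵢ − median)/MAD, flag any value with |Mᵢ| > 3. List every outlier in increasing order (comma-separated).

-9.7

|Mᵢ| > 3 ⇔ |xᵢ − 14.95| > 3·4.60/0.6745 = 20.46.
So outliers lie outside [-5.51, 35.41].
-9.7: M = -3.61 → outlier.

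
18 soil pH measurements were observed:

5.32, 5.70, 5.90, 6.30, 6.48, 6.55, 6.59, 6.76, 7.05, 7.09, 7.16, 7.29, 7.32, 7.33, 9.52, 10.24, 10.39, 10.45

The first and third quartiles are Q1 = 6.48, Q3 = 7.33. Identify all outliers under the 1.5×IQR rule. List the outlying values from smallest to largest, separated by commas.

9.52, 10.24, 10.39, 10.45

IQR = Q3 − Q1 = 7.33 − 6.48 = 0.85.
Lower fence = Q1 − 1.5·IQR = 6.48 − 1.275 = 5.205.
Upper fence = Q3 + 1.5·IQR = 7.33 + 1.275 = 8.605.
9.52 > 8.605 → outlier.
10.24 > 8.605 → outlier.
10.39 > 8.605 → outlier.
10.45 > 8.605 → outlier.
All remaining values lie within [5.205, 8.605].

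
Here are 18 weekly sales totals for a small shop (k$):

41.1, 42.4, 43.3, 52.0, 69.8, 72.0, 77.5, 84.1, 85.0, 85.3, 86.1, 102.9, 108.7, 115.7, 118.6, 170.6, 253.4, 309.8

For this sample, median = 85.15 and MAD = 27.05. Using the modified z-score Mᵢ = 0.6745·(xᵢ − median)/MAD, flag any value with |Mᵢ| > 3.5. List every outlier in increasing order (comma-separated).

|Mᵢ| > 3.5 ⇔ |xᵢ − 85.15| > 3.5·27.05/0.6745 = 140.36.
So outliers lie outside [-55.21, 225.51].
253.4: M = 4.20 → outlier.
309.8: M = 5.60 → outlier.

253.4, 309.8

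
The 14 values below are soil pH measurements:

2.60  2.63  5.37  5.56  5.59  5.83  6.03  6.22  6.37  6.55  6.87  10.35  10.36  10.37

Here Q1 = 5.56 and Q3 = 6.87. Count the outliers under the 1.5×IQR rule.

IQR = 1.31; fences at 5.56 − 1.965 = 3.595 and 6.87 + 1.965 = 8.835.
Outside the cutoffs: 2.60, 2.63, 10.35, 10.36, 10.37.

5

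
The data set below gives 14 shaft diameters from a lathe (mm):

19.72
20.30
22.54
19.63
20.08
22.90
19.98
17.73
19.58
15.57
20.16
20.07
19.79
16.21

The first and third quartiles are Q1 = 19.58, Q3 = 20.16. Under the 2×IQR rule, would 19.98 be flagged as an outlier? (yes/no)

IQR = Q3 − Q1 = 20.16 − 19.58 = 0.58.
Lower fence = Q1 − 2·IQR = 19.58 − 1.16 = 18.42.
Upper fence = Q3 + 2·IQR = 20.16 + 1.16 = 21.32.
19.98 lies within [18.42, 21.32].

no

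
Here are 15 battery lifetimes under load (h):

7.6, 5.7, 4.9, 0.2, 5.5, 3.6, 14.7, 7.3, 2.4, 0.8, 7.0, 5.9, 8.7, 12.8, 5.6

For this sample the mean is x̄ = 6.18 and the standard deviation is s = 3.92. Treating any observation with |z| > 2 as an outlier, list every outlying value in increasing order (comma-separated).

Cutoffs at x̄ ± 2s: 6.18 ± 2·3.92 = [-1.66, 14.02].
14.7: z = 2.17, |z| > 2 → outlier.
Every other value lies within [-1.66, 14.02].

14.7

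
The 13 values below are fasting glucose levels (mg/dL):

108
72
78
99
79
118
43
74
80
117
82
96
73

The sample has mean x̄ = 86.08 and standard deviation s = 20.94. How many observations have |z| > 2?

Cutoffs: x̄ ± 2s = [44.20, 127.96].
Outside the cutoffs: 43.

1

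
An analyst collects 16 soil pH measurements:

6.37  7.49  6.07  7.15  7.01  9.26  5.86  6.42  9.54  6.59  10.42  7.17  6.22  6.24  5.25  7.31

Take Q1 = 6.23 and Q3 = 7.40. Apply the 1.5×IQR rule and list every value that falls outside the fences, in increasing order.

9.26, 9.54, 10.42

IQR = Q3 − Q1 = 7.40 − 6.23 = 1.17.
Lower fence = Q1 − 1.5·IQR = 6.23 − 1.755 = 4.475.
Upper fence = Q3 + 1.5·IQR = 7.40 + 1.755 = 9.155.
9.26 > 9.155 → outlier.
9.54 > 9.155 → outlier.
10.42 > 9.155 → outlier.
All remaining values lie within [4.475, 9.155].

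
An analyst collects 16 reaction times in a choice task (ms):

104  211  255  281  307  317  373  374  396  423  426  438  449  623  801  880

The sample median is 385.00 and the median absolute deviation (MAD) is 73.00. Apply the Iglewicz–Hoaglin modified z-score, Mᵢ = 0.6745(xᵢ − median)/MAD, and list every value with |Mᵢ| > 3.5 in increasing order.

|Mᵢ| > 3.5 ⇔ |xᵢ − 385.00| > 3.5·73.00/0.6745 = 378.80.
So outliers lie outside [6.20, 763.80].
801: M = 3.84 → outlier.
880: M = 4.57 → outlier.

801, 880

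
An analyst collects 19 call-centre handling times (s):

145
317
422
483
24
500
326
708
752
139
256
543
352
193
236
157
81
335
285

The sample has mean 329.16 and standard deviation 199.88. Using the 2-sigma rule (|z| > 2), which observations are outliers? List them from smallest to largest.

752

Cutoffs at x̄ ± 2s: 329.16 ± 2·199.88 = [-70.60, 728.92].
752: z = 2.12, |z| > 2 → outlier.
Every other value lies within [-70.60, 728.92].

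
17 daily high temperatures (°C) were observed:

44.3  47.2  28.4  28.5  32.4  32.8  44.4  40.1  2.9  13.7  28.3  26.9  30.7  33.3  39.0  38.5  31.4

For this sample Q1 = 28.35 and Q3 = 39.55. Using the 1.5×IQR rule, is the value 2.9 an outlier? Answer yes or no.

yes

IQR = Q3 − Q1 = 39.55 − 28.35 = 11.20.
Lower fence = Q1 − 1.5·IQR = 28.35 − 16.80 = 11.55.
Upper fence = Q3 + 1.5·IQR = 39.55 + 16.80 = 56.35.
2.9 lies below the lower fence.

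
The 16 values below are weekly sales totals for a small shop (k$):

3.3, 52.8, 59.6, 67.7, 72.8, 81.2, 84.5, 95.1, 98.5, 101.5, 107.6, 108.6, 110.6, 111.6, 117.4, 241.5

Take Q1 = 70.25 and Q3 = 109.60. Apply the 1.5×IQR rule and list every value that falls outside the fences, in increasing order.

IQR = Q3 − Q1 = 109.60 − 70.25 = 39.35.
Lower fence = Q1 − 1.5·IQR = 70.25 − 59.025 = 11.225.
Upper fence = Q3 + 1.5·IQR = 109.60 + 59.025 = 168.625.
3.3 < 11.225 → outlier.
241.5 > 168.625 → outlier.
All remaining values lie within [11.225, 168.625].

3.3, 241.5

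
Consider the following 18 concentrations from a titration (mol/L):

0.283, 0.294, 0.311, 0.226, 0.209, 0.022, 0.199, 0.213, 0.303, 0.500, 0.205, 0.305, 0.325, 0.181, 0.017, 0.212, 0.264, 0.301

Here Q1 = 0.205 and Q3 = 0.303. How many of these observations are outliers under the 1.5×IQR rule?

IQR = 0.098; fences at 0.205 − 0.147 = 0.058 and 0.303 + 0.147 = 0.450.
Outside the cutoffs: 0.017, 0.022, 0.500.

3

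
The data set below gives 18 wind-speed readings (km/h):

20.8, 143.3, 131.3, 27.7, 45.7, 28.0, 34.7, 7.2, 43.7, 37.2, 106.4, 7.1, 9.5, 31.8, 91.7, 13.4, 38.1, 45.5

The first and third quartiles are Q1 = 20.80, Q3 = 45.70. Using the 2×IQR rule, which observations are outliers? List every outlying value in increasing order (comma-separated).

IQR = Q3 − Q1 = 45.70 − 20.80 = 24.90.
Lower fence = Q1 − 2·IQR = 20.80 − 49.80 = -29.00.
Upper fence = Q3 + 2·IQR = 45.70 + 49.80 = 95.50.
106.4 > 95.50 → outlier.
131.3 > 95.50 → outlier.
143.3 > 95.50 → outlier.
All remaining values lie within [-29.00, 95.50].

106.4, 131.3, 143.3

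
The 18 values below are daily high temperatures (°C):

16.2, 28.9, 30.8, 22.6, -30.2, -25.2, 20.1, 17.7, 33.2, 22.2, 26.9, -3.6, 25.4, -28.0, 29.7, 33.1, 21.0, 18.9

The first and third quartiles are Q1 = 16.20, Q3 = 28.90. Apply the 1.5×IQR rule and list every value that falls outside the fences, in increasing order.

IQR = Q3 − Q1 = 28.90 − 16.20 = 12.70.
Lower fence = Q1 − 1.5·IQR = 16.20 − 19.05 = -2.85.
Upper fence = Q3 + 1.5·IQR = 28.90 + 19.05 = 47.95.
-30.2 < -2.85 → outlier.
-28.0 < -2.85 → outlier.
-25.2 < -2.85 → outlier.
-3.6 < -2.85 → outlier.
All remaining values lie within [-2.85, 47.95].

-30.2, -28.0, -25.2, -3.6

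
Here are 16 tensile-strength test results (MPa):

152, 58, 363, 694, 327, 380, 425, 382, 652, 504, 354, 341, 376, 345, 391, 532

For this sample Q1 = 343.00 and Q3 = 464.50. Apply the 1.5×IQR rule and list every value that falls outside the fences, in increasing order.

58, 152, 652, 694

IQR = Q3 − Q1 = 464.50 − 343.00 = 121.50.
Lower fence = Q1 − 1.5·IQR = 343.00 − 182.25 = 160.75.
Upper fence = Q3 + 1.5·IQR = 464.50 + 182.25 = 646.75.
58 < 160.75 → outlier.
152 < 160.75 → outlier.
652 > 646.75 → outlier.
694 > 646.75 → outlier.
All remaining values lie within [160.75, 646.75].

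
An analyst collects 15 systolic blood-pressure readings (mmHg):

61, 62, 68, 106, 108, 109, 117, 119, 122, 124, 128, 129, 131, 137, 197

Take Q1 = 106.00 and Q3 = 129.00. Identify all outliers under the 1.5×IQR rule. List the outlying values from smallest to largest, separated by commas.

61, 62, 68, 197

IQR = Q3 − Q1 = 129.00 − 106.00 = 23.00.
Lower fence = Q1 − 1.5·IQR = 106.00 − 34.50 = 71.50.
Upper fence = Q3 + 1.5·IQR = 129.00 + 34.50 = 163.50.
61 < 71.50 → outlier.
62 < 71.50 → outlier.
68 < 71.50 → outlier.
197 > 163.50 → outlier.
All remaining values lie within [71.50, 163.50].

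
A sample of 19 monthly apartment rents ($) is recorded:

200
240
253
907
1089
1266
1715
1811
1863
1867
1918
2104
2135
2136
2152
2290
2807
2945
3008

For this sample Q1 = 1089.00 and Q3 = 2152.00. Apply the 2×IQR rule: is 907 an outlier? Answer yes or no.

no

IQR = Q3 − Q1 = 2152.00 − 1089.00 = 1063.00.
Lower fence = Q1 − 2·IQR = 1089.00 − 2126.00 = -1037.00.
Upper fence = Q3 + 2·IQR = 2152.00 + 2126.00 = 4278.00.
907 lies within [-1037.00, 4278.00].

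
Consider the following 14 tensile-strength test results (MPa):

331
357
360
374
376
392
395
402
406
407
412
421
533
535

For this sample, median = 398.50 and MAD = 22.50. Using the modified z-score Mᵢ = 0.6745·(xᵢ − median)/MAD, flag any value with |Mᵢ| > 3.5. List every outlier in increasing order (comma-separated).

533, 535

|Mᵢ| > 3.5 ⇔ |xᵢ − 398.50| > 3.5·22.50/0.6745 = 116.75.
So outliers lie outside [281.75, 515.25].
533: M = 4.03 → outlier.
535: M = 4.09 → outlier.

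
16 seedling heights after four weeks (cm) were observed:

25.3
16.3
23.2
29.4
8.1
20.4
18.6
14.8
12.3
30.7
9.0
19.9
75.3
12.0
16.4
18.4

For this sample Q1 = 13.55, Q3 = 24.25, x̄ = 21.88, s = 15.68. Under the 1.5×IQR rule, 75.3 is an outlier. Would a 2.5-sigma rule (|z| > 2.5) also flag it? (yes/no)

z = (75.3 − 21.88) / 15.68 = 3.41.
|z| = 3.41 > 2.5.

yes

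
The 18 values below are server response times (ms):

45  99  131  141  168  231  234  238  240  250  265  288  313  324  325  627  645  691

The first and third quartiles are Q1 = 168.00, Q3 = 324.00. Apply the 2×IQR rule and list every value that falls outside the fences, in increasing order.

IQR = Q3 − Q1 = 324.00 − 168.00 = 156.00.
Lower fence = Q1 − 2·IQR = 168.00 − 312.00 = -144.00.
Upper fence = Q3 + 2·IQR = 324.00 + 312.00 = 636.00.
645 > 636.00 → outlier.
691 > 636.00 → outlier.
All remaining values lie within [-144.00, 636.00].

645, 691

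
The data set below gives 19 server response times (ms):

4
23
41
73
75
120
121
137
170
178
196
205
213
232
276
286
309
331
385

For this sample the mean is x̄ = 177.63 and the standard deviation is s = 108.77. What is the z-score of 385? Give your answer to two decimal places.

z = (385 − 177.63) / 108.77 = 1.91.

1.91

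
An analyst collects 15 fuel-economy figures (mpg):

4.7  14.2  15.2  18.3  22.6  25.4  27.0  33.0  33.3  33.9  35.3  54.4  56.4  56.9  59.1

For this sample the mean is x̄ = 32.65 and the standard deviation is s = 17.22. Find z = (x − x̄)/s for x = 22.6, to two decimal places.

-0.58

z = (22.6 − 32.65) / 17.22 = -0.58.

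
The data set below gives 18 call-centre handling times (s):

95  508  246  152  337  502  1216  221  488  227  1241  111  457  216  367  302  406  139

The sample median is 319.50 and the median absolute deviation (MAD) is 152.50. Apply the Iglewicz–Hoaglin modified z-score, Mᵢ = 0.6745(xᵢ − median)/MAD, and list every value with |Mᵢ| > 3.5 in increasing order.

1216, 1241

|Mᵢ| > 3.5 ⇔ |xᵢ − 319.50| > 3.5·152.50/0.6745 = 791.33.
So outliers lie outside [-471.83, 1110.83].
1216: M = 3.97 → outlier.
1241: M = 4.08 → outlier.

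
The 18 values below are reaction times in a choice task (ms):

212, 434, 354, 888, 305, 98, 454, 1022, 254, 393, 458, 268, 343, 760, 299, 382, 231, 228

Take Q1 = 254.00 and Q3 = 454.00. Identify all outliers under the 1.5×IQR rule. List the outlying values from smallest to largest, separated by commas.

IQR = Q3 − Q1 = 454.00 − 254.00 = 200.00.
Lower fence = Q1 − 1.5·IQR = 254.00 − 300.00 = -46.00.
Upper fence = Q3 + 1.5·IQR = 454.00 + 300.00 = 754.00.
760 > 754.00 → outlier.
888 > 754.00 → outlier.
1022 > 754.00 → outlier.
All remaining values lie within [-46.00, 754.00].

760, 888, 1022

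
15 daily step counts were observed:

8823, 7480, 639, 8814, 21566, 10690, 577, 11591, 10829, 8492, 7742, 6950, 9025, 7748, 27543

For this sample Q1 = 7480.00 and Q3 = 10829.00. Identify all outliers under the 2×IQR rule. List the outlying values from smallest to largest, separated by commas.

577, 639, 21566, 27543

IQR = Q3 − Q1 = 10829.00 − 7480.00 = 3349.00.
Lower fence = Q1 − 2·IQR = 7480.00 − 6698.00 = 782.00.
Upper fence = Q3 + 2·IQR = 10829.00 + 6698.00 = 17527.00.
577 < 782.00 → outlier.
639 < 782.00 → outlier.
21566 > 17527.00 → outlier.
27543 > 17527.00 → outlier.
All remaining values lie within [782.00, 17527.00].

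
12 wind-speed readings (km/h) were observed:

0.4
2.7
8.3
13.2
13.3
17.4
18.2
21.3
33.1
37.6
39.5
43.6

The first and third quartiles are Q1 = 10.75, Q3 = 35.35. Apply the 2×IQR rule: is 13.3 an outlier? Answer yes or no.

no

IQR = Q3 − Q1 = 35.35 − 10.75 = 24.60.
Lower fence = Q1 − 2·IQR = 10.75 − 49.20 = -38.45.
Upper fence = Q3 + 2·IQR = 35.35 + 49.20 = 84.55.
13.3 lies within [-38.45, 84.55].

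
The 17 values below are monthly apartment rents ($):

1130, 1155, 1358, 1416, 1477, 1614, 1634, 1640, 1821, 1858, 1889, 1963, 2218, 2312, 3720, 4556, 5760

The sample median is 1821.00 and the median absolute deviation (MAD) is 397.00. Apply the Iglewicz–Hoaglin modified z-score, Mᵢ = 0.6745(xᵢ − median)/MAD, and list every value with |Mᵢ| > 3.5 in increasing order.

|Mᵢ| > 3.5 ⇔ |xᵢ − 1821.00| > 3.5·397.00/0.6745 = 2060.04.
So outliers lie outside [-239.04, 3881.04].
4556: M = 4.65 → outlier.
5760: M = 6.69 → outlier.

4556, 5760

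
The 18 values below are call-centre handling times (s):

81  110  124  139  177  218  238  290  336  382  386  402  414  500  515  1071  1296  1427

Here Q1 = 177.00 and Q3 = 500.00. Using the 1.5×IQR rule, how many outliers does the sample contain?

IQR = 323.00; fences at 177.00 − 484.50 = -307.50 and 500.00 + 484.50 = 984.50.
Outside the cutoffs: 1071, 1296, 1427.

3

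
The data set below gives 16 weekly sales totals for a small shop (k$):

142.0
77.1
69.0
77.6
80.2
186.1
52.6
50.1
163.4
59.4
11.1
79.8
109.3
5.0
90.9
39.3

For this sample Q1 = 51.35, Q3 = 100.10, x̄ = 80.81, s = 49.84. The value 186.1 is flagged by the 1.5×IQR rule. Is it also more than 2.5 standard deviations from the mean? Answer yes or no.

z = (186.1 − 80.81) / 49.84 = 2.11.
|z| = 2.11 ≤ 2.5.

no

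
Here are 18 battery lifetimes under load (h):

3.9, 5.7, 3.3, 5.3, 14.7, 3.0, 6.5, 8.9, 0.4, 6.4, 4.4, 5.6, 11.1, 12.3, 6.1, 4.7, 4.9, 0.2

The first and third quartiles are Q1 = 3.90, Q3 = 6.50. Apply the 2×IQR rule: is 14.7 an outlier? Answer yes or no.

yes

IQR = Q3 − Q1 = 6.50 − 3.90 = 2.60.
Lower fence = Q1 − 2·IQR = 3.90 − 5.20 = -1.30.
Upper fence = Q3 + 2·IQR = 6.50 + 5.20 = 11.70.
14.7 lies above the upper fence.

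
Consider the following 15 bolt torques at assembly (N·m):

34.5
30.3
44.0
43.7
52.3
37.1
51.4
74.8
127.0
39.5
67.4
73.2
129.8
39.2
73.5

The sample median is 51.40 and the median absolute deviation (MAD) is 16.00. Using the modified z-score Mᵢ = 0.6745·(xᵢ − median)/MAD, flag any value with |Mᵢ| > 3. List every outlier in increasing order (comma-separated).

|Mᵢ| > 3 ⇔ |xᵢ − 51.40| > 3·16.00/0.6745 = 71.16.
So outliers lie outside [-19.76, 122.56].
127.0: M = 3.19 → outlier.
129.8: M = 3.31 → outlier.

127.0, 129.8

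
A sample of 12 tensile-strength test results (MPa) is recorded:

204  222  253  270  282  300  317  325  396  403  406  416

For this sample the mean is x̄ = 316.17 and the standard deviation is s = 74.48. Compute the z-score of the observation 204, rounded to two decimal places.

z = (204 − 316.17) / 74.48 = -1.51.

-1.51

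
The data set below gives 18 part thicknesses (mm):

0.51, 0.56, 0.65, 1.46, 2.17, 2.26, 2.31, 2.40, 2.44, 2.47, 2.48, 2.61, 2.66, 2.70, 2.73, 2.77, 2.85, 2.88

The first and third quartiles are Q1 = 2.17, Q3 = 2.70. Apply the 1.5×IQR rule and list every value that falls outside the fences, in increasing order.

IQR = Q3 − Q1 = 2.70 − 2.17 = 0.53.
Lower fence = Q1 − 1.5·IQR = 2.17 − 0.795 = 1.375.
Upper fence = Q3 + 1.5·IQR = 2.70 + 0.795 = 3.495.
0.51 < 1.375 → outlier.
0.56 < 1.375 → outlier.
0.65 < 1.375 → outlier.
All remaining values lie within [1.375, 3.495].

0.51, 0.56, 0.65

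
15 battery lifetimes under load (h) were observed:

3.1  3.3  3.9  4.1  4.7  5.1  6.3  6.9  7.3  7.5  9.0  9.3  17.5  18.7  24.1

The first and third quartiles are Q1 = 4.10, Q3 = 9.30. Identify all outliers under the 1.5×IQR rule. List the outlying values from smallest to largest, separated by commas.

IQR = Q3 − Q1 = 9.30 − 4.10 = 5.20.
Lower fence = Q1 − 1.5·IQR = 4.10 − 7.80 = -3.70.
Upper fence = Q3 + 1.5·IQR = 9.30 + 7.80 = 17.10.
17.5 > 17.10 → outlier.
18.7 > 17.10 → outlier.
24.1 > 17.10 → outlier.
All remaining values lie within [-3.70, 17.10].

17.5, 18.7, 24.1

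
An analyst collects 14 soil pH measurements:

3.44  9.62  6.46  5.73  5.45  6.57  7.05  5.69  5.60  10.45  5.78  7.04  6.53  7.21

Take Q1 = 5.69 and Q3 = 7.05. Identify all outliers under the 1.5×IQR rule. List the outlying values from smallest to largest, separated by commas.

IQR = Q3 − Q1 = 7.05 − 5.69 = 1.36.
Lower fence = Q1 − 1.5·IQR = 5.69 − 2.04 = 3.65.
Upper fence = Q3 + 1.5·IQR = 7.05 + 2.04 = 9.09.
3.44 < 3.65 → outlier.
9.62 > 9.09 → outlier.
10.45 > 9.09 → outlier.
All remaining values lie within [3.65, 9.09].

3.44, 9.62, 10.45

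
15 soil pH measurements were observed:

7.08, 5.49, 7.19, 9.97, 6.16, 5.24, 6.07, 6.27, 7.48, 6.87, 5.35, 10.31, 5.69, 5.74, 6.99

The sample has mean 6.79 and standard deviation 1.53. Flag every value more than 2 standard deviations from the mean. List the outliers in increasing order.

Cutoffs at x̄ ± 2s: 6.79 ± 2·1.53 = [3.73, 9.85].
9.97: z = 2.08, |z| > 2 → outlier.
10.31: z = 2.30, |z| > 2 → outlier.
Every other value lies within [3.73, 9.85].

9.97, 10.31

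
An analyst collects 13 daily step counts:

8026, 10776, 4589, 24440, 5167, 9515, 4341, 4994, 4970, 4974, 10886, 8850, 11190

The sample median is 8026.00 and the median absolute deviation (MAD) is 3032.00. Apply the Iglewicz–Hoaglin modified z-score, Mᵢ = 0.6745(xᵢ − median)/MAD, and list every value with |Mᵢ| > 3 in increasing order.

|Mᵢ| > 3 ⇔ |xᵢ − 8026.00| > 3·3032.00/0.6745 = 13485.54.
So outliers lie outside [-5459.54, 21511.54].
24440: M = 3.65 → outlier.

24440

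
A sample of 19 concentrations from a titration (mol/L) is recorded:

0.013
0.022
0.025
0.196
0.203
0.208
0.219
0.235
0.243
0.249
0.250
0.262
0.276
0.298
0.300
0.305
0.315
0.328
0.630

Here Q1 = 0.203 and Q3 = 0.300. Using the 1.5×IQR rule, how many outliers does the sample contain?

4

IQR = 0.097; fences at 0.203 − 0.1455 = 0.0575 and 0.300 + 0.1455 = 0.4455.
Outside the cutoffs: 0.013, 0.022, 0.025, 0.630.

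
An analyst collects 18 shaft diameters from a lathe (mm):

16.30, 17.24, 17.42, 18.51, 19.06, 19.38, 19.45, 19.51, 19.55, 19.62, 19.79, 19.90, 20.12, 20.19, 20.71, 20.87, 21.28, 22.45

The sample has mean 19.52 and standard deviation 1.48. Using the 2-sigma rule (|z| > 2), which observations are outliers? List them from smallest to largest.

16.30

Cutoffs at x̄ ± 2s: 19.52 ± 2·1.48 = [16.56, 22.48].
16.30: z = -2.18, |z| > 2 → outlier.
Every other value lies within [16.56, 22.48].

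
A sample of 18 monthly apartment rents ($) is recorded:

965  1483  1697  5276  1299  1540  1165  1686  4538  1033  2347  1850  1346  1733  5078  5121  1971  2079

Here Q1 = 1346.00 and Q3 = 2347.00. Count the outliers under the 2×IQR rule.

IQR = 1001.00; fences at 1346.00 − 2002.00 = -656.00 and 2347.00 + 2002.00 = 4349.00.
Outside the cutoffs: 4538, 5078, 5121, 5276.

4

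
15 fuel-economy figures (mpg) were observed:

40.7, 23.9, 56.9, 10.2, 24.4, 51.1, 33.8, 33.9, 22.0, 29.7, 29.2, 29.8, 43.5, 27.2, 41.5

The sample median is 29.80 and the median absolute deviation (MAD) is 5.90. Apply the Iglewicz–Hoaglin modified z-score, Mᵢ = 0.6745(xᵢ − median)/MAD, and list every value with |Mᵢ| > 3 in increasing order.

56.9

|Mᵢ| > 3 ⇔ |xᵢ − 29.80| > 3·5.90/0.6745 = 26.24.
So outliers lie outside [3.56, 56.04].
56.9: M = 3.10 → outlier.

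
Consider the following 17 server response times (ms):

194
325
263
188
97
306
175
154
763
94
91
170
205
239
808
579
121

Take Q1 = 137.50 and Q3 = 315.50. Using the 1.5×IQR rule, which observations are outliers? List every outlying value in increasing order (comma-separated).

763, 808

IQR = Q3 − Q1 = 315.50 − 137.50 = 178.00.
Lower fence = Q1 − 1.5·IQR = 137.50 − 267.00 = -129.50.
Upper fence = Q3 + 1.5·IQR = 315.50 + 267.00 = 582.50.
763 > 582.50 → outlier.
808 > 582.50 → outlier.
All remaining values lie within [-129.50, 582.50].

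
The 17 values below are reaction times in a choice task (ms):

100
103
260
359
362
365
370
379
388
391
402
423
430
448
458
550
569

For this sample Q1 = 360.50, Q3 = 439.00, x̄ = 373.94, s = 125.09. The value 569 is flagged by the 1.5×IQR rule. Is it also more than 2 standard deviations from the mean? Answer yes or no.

z = (569 − 373.94) / 125.09 = 1.56.
|z| = 1.56 ≤ 2.

no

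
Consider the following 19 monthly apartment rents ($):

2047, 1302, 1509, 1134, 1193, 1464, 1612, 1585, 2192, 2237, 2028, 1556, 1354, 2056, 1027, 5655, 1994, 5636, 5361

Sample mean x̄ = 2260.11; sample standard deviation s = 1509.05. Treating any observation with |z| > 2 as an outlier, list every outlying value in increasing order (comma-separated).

5361, 5636, 5655

Cutoffs at x̄ ± 2s: 2260.11 ± 2·1509.05 = [-757.99, 5278.21].
5361: z = 2.05, |z| > 2 → outlier.
5636: z = 2.24, |z| > 2 → outlier.
5655: z = 2.25, |z| > 2 → outlier.
Every other value lies within [-757.99, 5278.21].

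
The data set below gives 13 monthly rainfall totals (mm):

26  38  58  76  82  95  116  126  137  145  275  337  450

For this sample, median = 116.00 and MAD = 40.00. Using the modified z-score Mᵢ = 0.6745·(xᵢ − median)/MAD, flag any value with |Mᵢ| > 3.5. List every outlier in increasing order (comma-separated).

337, 450

|Mᵢ| > 3.5 ⇔ |xᵢ − 116.00| > 3.5·40.00/0.6745 = 207.56.
So outliers lie outside [-91.56, 323.56].
337: M = 3.73 → outlier.
450: M = 5.63 → outlier.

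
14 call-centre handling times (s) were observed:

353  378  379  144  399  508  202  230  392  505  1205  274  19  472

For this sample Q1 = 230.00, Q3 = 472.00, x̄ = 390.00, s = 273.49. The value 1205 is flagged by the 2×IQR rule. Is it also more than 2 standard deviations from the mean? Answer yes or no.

z = (1205 − 390.00) / 273.49 = 2.98.
|z| = 2.98 > 2.

yes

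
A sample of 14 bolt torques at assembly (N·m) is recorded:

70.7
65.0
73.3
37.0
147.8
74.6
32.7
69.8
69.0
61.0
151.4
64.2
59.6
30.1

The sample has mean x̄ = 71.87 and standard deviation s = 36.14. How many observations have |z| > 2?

2

Cutoffs: x̄ ± 2s = [-0.41, 144.15].
Outside the cutoffs: 147.8, 151.4.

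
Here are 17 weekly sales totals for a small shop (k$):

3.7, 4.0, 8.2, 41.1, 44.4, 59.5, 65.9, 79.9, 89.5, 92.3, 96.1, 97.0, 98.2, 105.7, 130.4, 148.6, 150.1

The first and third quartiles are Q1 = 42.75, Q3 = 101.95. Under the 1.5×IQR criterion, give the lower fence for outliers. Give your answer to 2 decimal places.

-46.05

IQR = Q3 − Q1 = 101.95 − 42.75 = 59.20.
Lower fence = Q1 − 1.5·IQR = 42.75 − 88.80 = -46.05.
Upper fence = Q3 + 1.5·IQR = 101.95 + 88.80 = 190.75.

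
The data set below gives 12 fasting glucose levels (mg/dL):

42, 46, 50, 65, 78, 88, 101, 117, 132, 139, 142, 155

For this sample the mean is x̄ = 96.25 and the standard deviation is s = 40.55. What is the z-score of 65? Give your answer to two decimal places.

z = (65 − 96.25) / 40.55 = -0.77.

-0.77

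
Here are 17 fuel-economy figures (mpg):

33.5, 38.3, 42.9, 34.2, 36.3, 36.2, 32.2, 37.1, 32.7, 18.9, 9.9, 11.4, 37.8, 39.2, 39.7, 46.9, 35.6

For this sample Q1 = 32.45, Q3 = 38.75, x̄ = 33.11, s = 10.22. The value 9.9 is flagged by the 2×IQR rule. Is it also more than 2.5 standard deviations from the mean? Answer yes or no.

no

z = (9.9 − 33.11) / 10.22 = -2.27.
|z| = 2.27 ≤ 2.5.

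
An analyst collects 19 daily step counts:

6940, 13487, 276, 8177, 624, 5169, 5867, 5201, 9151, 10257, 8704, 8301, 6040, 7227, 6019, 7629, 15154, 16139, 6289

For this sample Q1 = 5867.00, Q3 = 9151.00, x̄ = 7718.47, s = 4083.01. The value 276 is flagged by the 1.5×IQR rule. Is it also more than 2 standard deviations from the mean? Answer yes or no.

z = (276 − 7718.47) / 4083.01 = -1.82.
|z| = 1.82 ≤ 2.

no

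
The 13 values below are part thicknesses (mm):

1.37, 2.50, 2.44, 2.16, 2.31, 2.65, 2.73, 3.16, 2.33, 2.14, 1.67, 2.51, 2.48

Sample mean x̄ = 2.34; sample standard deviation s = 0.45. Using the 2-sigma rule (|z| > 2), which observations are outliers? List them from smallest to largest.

1.37

Cutoffs at x̄ ± 2s: 2.34 ± 2·0.45 = [1.44, 3.24].
1.37: z = -2.16, |z| > 2 → outlier.
Every other value lies within [1.44, 3.24].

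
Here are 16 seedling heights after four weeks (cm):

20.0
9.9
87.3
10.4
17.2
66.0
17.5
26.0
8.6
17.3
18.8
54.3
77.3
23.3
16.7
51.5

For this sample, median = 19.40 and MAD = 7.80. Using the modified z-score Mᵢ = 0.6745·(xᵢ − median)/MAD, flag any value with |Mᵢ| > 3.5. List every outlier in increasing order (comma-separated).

66.0, 77.3, 87.3

|Mᵢ| > 3.5 ⇔ |xᵢ − 19.40| > 3.5·7.80/0.6745 = 40.47.
So outliers lie outside [-21.07, 59.87].
66.0: M = 4.03 → outlier.
77.3: M = 5.01 → outlier.
87.3: M = 5.87 → outlier.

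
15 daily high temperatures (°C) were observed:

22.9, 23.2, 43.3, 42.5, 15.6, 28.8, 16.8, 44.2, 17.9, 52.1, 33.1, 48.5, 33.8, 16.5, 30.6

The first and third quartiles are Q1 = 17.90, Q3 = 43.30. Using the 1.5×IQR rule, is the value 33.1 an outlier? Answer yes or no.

no

IQR = Q3 − Q1 = 43.30 − 17.90 = 25.40.
Lower fence = Q1 − 1.5·IQR = 17.90 − 38.10 = -20.20.
Upper fence = Q3 + 1.5·IQR = 43.30 + 38.10 = 81.40.
33.1 lies within [-20.20, 81.40].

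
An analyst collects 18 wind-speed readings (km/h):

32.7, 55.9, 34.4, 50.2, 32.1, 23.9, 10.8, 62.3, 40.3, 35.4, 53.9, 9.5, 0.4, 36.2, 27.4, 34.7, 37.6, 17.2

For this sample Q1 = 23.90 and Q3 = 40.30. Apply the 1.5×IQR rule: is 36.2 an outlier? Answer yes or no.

no

IQR = Q3 − Q1 = 40.30 − 23.90 = 16.40.
Lower fence = Q1 − 1.5·IQR = 23.90 − 24.60 = -0.70.
Upper fence = Q3 + 1.5·IQR = 40.30 + 24.60 = 64.90.
36.2 lies within [-0.70, 64.90].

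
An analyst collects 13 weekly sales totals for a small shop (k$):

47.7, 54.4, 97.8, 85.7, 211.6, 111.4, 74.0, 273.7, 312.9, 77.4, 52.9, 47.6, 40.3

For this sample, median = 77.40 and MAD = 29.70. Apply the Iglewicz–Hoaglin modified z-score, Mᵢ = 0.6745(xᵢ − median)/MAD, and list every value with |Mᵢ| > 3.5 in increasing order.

273.7, 312.9

|Mᵢ| > 3.5 ⇔ |xᵢ − 77.40| > 3.5·29.70/0.6745 = 154.11.
So outliers lie outside [-76.71, 231.51].
273.7: M = 4.46 → outlier.
312.9: M = 5.35 → outlier.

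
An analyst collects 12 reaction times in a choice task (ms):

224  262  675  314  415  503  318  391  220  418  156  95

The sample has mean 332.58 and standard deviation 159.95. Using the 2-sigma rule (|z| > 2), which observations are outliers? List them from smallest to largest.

675

Cutoffs at x̄ ± 2s: 332.58 ± 2·159.95 = [12.68, 652.48].
675: z = 2.14, |z| > 2 → outlier.
Every other value lies within [12.68, 652.48].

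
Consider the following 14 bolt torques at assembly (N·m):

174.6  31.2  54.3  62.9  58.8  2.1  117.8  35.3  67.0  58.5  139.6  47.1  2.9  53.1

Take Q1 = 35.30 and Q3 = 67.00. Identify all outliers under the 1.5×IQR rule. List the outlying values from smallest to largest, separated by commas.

117.8, 139.6, 174.6

IQR = Q3 − Q1 = 67.00 − 35.30 = 31.70.
Lower fence = Q1 − 1.5·IQR = 35.30 − 47.55 = -12.25.
Upper fence = Q3 + 1.5·IQR = 67.00 + 47.55 = 114.55.
117.8 > 114.55 → outlier.
139.6 > 114.55 → outlier.
174.6 > 114.55 → outlier.
All remaining values lie within [-12.25, 114.55].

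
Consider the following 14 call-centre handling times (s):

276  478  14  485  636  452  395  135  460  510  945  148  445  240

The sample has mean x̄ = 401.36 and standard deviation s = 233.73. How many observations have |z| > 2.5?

Cutoffs: x̄ ± 2.5s = [-182.965, 985.685].
Every value lies within the cutoffs.

0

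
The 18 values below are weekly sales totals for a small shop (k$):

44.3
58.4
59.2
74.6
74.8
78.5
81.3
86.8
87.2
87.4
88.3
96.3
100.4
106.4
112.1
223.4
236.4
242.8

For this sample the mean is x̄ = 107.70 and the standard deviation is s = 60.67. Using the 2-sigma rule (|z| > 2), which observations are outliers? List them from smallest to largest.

Cutoffs at x̄ ± 2s: 107.70 ± 2·60.67 = [-13.64, 229.04].
236.4: z = 2.12, |z| > 2 → outlier.
242.8: z = 2.23, |z| > 2 → outlier.
Every other value lies within [-13.64, 229.04].

236.4, 242.8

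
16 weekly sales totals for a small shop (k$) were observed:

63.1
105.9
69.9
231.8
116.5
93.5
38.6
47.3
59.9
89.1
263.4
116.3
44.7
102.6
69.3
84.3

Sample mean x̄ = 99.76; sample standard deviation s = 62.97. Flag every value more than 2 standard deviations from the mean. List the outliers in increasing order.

231.8, 263.4

Cutoffs at x̄ ± 2s: 99.76 ± 2·62.97 = [-26.18, 225.70].
231.8: z = 2.10, |z| > 2 → outlier.
263.4: z = 2.60, |z| > 2 → outlier.
Every other value lies within [-26.18, 225.70].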